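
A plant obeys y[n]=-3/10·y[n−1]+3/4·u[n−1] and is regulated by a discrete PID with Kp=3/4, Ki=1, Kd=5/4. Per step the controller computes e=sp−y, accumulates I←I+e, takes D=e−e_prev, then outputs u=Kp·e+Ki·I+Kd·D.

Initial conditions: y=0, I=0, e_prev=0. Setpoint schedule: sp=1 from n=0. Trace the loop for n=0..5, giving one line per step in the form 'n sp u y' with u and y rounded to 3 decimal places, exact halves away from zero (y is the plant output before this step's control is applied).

(exact arithmetic carried between steps; '≈' marks a value shown rounded to 6 d.p. or computed from one; I and e_prev carry over from the previous line; the table rounds u and y to 3 d.p., halves away from zero)
n=0: y=0, sp=1, e=sp−y=1; I=1, D=e−e_prev=1; u=3/4·1+1·1+5/4·1=3; next y=-3/10·0+3/4·3=2.25
n=1: y=2.25, sp=1, e=sp−y=-1.25; I=-0.25, D=e−e_prev=-2.25; u=3/4·(-1.25)+1·(-0.25)+5/4·(-2.25)=-4; next y=-3/10·2.25+3/4·(-4)=-3.675
n=2: y=-3.675, sp=1, e=sp−y=4.675; I=4.425, D=e−e_prev=5.925; u=3/4·4.675+1·4.425+5/4·5.925=15.3375; next y=-3/10·(-3.675)+3/4·15.3375=12.605625
n=3: y=12.605625, sp=1, e=sp−y=-11.605625; I=-7.180625, D=e−e_prev=-16.280625; u=3/4·(-11.605625)+1·(-7.180625)+5/4·(-16.280625)=-36.235625; next y=-3/10·12.605625+3/4·(-36.235625)≈-30.958406
n=4: y≈-30.958406, sp=1, e=sp−y≈31.958406; I≈24.777781, D=e−e_prev≈43.564031; u=3/4·31.958406+1·24.777781+5/4·43.564031≈103.201625; next y=-3/10·(-30.958406)+3/4·103.201625≈86.688741
n=5: y≈86.688741, sp=1, e=sp−y≈-85.688741; I≈-60.910959, D=e−e_prev≈-117.647147; u=3/4·(-85.688741)+1·(-60.910959)+5/4·(-117.647147)≈-272.236448; next y=-3/10·86.688741+3/4·(-272.236448)≈-230.183959

0 1 3.000 0.000
1 1 -4.000 2.250
2 1 15.338 -3.675
3 1 -36.236 12.606
4 1 103.202 -30.958
5 1 -272.236 86.689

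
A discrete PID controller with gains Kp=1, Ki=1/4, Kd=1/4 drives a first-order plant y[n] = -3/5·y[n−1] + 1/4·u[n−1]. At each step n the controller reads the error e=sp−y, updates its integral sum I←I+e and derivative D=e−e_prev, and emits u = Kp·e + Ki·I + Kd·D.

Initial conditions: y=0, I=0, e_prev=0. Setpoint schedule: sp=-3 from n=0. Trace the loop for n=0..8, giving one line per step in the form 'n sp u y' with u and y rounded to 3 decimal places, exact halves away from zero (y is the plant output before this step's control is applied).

0 -3 -4.500 0.000
1 -3 -2.813 -1.125
2 -3 -5.208 -0.028
3 -3 -3.791 -1.285
4 -3 -6.197 -0.177
5 -3 -4.726 -1.443
6 -3 -7.123 -0.316
7 -3 -5.598 -1.591
8 -3 -7.989 -0.445

(exact arithmetic carried between steps; '≈' marks a value shown rounded to 6 d.p. or computed from one; I and e_prev carry over from the previous line; the table rounds u and y to 3 d.p., halves away from zero)
n=0: y=0, sp=-3, e=sp−y=-3; I=-3, D=e−e_prev=-3; u=1·(-3)+1/4·(-3)+1/4·(-3)=-4.5; next y=-3/5·0+1/4·(-4.5)=-1.125
n=1: y=-1.125, sp=-3, e=sp−y=-1.875; I=-4.875, D=e−e_prev=1.125; u=1·(-1.875)+1/4·(-4.875)+1/4·1.125=-2.8125; next y=-3/5·(-1.125)+1/4·(-2.8125)=-0.028125
n=2: y=-0.028125, sp=-3, e=sp−y=-2.971875; I=-7.846875, D=e−e_prev=-1.096875; u=1·(-2.971875)+1/4·(-7.846875)+1/4·(-1.096875)≈-5.207813; next y=-3/5·(-0.028125)+1/4·(-5.207813)≈-1.285078
n=3: y≈-1.285078, sp=-3, e=sp−y≈-1.714922; I≈-9.561797, D=e−e_prev≈1.256953; u=1·(-1.714922)+1/4·(-9.561797)+1/4·1.256953≈-3.791133; next y=-3/5·(-1.285078)+1/4·(-3.791133)≈-0.176736
n=4: y≈-0.176736, sp=-3, e=sp−y≈-2.823264; I≈-12.385061, D=e−e_prev≈-1.108342; u=1·(-2.823264)+1/4·(-12.385061)+1/4·(-1.108342)≈-6.196614; next y=-3/5·(-0.176736)+1/4·(-6.196614)≈-1.443112
n=5: y≈-1.443112, sp=-3, e=sp−y≈-1.556888; I≈-13.941949, D=e−e_prev≈1.266375; u=1·(-1.556888)+1/4·(-13.941949)+1/4·1.266375≈-4.725782; next y=-3/5·(-1.443112)+1/4·(-4.725782)≈-0.315578
n=6: y≈-0.315578, sp=-3, e=sp−y≈-2.684422; I≈-16.626370, D=e−e_prev≈-1.127533; u=1·(-2.684422)+1/4·(-16.626370)+1/4·(-1.127533)≈-7.122898; next y=-3/5·(-0.315578)+1/4·(-7.122898)≈-1.591377
n=7: y≈-1.591377, sp=-3, e=sp−y≈-1.408623; I≈-18.034993, D=e−e_prev≈1.275799; u=1·(-1.408623)+1/4·(-18.034993)+1/4·1.275799≈-5.598421; next y=-3/5·(-1.591377)+1/4·(-5.598421)≈-0.444779
n=8: y≈-0.444779, sp=-3, e=sp−y≈-2.555221; I≈-20.590214, D=e−e_prev≈-1.146599; u=1·(-2.555221)+1/4·(-20.590214)+1/4·(-1.146599)≈-7.989424; next y=-3/5·(-0.444779)+1/4·(-7.989424)≈-1.730489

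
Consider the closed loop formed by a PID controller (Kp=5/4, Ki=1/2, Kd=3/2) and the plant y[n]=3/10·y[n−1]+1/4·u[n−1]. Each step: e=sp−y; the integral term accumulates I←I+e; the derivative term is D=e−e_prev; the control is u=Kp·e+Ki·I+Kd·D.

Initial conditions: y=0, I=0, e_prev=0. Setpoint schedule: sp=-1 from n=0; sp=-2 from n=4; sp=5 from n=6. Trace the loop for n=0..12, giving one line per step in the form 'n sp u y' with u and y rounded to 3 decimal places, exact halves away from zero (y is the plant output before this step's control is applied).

0 -1 -3.250 0.000
1 -1 0.391 -0.813
2 -1 -3.088 -0.146
3 -1 -0.339 -0.816
4 -2 -6.266 -0.329
5 -2 -0.530 -1.665
6 5 16.691 -0.632
7 5 -4.443 3.983
8 5 15.660 0.084
9 5 -0.262 3.940
10 5 15.229 1.116
11 5 3.101 4.142
12 5 14.972 2.018

(exact arithmetic carried between steps; '≈' marks a value shown rounded to 6 d.p. or computed from one; I and e_prev carry over from the previous line; the table rounds u and y to 3 d.p., halves away from zero)
n=0: y=0, sp=-1, e=sp−y=-1; I=-1, D=e−e_prev=-1; u=5/4·(-1)+1/2·(-1)+3/2·(-1)=-3.25; next y=3/10·0+1/4·(-3.25)=-0.8125
n=1: y=-0.8125, sp=-1, e=sp−y=-0.1875; I=-1.1875, D=e−e_prev=0.8125; u=5/4·(-0.1875)+1/2·(-1.1875)+3/2·0.8125=0.390625; next y=3/10·(-0.8125)+1/4·0.390625≈-0.146094
n=2: y≈-0.146094, sp=-1, e=sp−y≈-0.853906; I≈-2.041406, D=e−e_prev≈-0.666406; u=5/4·(-0.853906)+1/2·(-2.041406)+3/2·(-0.666406)≈-3.087695; next y=3/10·(-0.146094)+1/4·(-3.087695)≈-0.815752
n=3: y≈-0.815752, sp=-1, e=sp−y≈-0.184248; I≈-2.225654, D=e−e_prev≈0.669658; u=5/4·(-0.184248)+1/2·(-2.225654)+3/2·0.669658≈-0.338650; next y=3/10·(-0.815752)+1/4·(-0.338650)≈-0.329388
n=4: y≈-0.329388, sp=-2, e=sp−y≈-1.670612; I≈-3.896266, D=e−e_prev≈-1.486364; u=5/4·(-1.670612)+1/2·(-3.896266)+3/2·(-1.486364)≈-6.265944; next y=3/10·(-0.329388)+1/4·(-6.265944)≈-1.665302
n=5: y≈-1.665302, sp=-2, e=sp−y≈-0.334698; I≈-4.230964, D=e−e_prev≈1.335914; u=5/4·(-0.334698)+1/2·(-4.230964)+3/2·1.335914≈-0.529982; next y=3/10·(-1.665302)+1/4·(-0.529982)≈-0.632086
n=6: y≈-0.632086, sp=5, e=sp−y≈5.632086; I≈1.401122, D=e−e_prev≈5.966784; u=5/4·5.632086+1/2·1.401122+3/2·5.966784≈16.690845; next y=3/10·(-0.632086)+1/4·16.690845≈3.983085
n=7: y≈3.983085, sp=5, e=sp−y≈1.016915; I≈2.418037, D=e−e_prev≈-4.615172; u=5/4·1.016915+1/2·2.418037+3/2·(-4.615172)≈-4.442596; next y=3/10·3.983085+1/4·(-4.442596)≈0.084277
n=8: y≈0.084277, sp=5, e=sp−y≈4.915723; I≈7.333760, D=e−e_prev≈3.898809; u=5/4·4.915723+1/2·7.333760+3/2·3.898809≈15.659747; next y=3/10·0.084277+1/4·15.659747≈3.940220
n=9: y≈3.940220, sp=5, e=sp−y≈1.059780; I≈8.393541, D=e−e_prev≈-3.855943; u=5/4·1.059780+1/2·8.393541+3/2·(-3.855943)≈-0.262419; next y=3/10·3.940220+1/4·(-0.262419)≈1.116461
n=10: y≈1.116461, sp=5, e=sp−y≈3.883539; I≈12.277079, D=e−e_prev≈2.823759; u=5/4·3.883539+1/2·12.277079+3/2·2.823759≈15.228601; next y=3/10·1.116461+1/4·15.228601≈4.142089
n=11: y≈4.142089, sp=5, e=sp−y≈0.857911; I≈13.134991, D=e−e_prev≈-3.025628; u=5/4·0.857911+1/2·13.134991+3/2·(-3.025628)≈3.101443; next y=3/10·4.142089+1/4·3.101443≈2.017987
n=12: y≈2.017987, sp=5, e=sp−y≈2.982013; I≈16.117003, D=e−e_prev≈2.124101; u=5/4·2.982013+1/2·16.117003+3/2·2.124101≈14.972169; next y=3/10·2.017987+1/4·14.972169≈4.348439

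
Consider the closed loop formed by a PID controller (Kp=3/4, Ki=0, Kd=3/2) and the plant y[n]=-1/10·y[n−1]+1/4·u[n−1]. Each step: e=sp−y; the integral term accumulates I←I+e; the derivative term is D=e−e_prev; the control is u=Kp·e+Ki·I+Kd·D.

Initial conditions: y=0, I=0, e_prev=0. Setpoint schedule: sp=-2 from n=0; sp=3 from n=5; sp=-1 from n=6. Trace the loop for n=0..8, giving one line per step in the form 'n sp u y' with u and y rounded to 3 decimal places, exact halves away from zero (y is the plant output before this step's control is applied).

(exact arithmetic carried between steps; '≈' marks a value shown rounded to 6 d.p. or computed from one; I and e_prev carry over from the previous line; the table rounds u and y to 3 d.p., halves away from zero)
n=0: y=0, sp=-2, e=sp−y=-2; I=-2, D=e−e_prev=-2; u=3/4·(-2)+0·(-2)+3/2·(-2)=-4.5; next y=-1/10·0+1/4·(-4.5)=-1.125
n=1: y=-1.125, sp=-2, e=sp−y=-0.875; I=-2.875, D=e−e_prev=1.125; u=3/4·(-0.875)+0·(-2.875)+3/2·1.125=1.03125; next y=-1/10·(-1.125)+1/4·1.03125≈0.370313
n=2: y≈0.370313, sp=-2, e=sp−y≈-2.370313; I≈-5.245313, D=e−e_prev≈-1.495313; u=3/4·(-2.370313)+0·(-5.245313)+3/2·(-1.495313)≈-4.020703; next y=-1/10·0.370313+1/4·(-4.020703)≈-1.042207
n=3: y≈-1.042207, sp=-2, e=sp−y≈-0.957793; I≈-6.203105, D=e−e_prev≈1.412520; u=3/4·(-0.957793)+0·(-6.203105)+3/2·1.412520≈1.400435; next y=-1/10·(-1.042207)+1/4·1.400435≈0.454329
n=4: y≈0.454329, sp=-2, e=sp−y≈-2.454329; I≈-8.657435, D=e−e_prev≈-1.496536; u=3/4·(-2.454329)+0·(-8.657435)+3/2·(-1.496536)≈-4.085552; next y=-1/10·0.454329+1/4·(-4.085552)≈-1.066821
n=5: y≈-1.066821, sp=3, e=sp−y≈4.066821; I≈-4.590614, D=e−e_prev≈6.521150; u=3/4·4.066821+0·(-4.590614)+3/2·6.521150≈12.831841; next y=-1/10·(-1.066821)+1/4·12.831841≈3.314642
n=6: y≈3.314642, sp=-1, e=sp−y≈-4.314642; I≈-8.905256, D=e−e_prev≈-8.381463; u=3/4·(-4.314642)+0·(-8.905256)+3/2·(-8.381463)≈-15.808176; next y=-1/10·3.314642+1/4·(-15.808176)≈-4.283508
n=7: y≈-4.283508, sp=-1, e=sp−y≈3.283508; I≈-5.621748, D=e−e_prev≈7.598151; u=3/4·3.283508+0·(-5.621748)+3/2·7.598151≈13.859857; next y=-1/10·(-4.283508)+1/4·13.859857≈3.893315
n=8: y≈3.893315, sp=-1, e=sp−y≈-4.893315; I≈-10.515063, D=e−e_prev≈-8.176823; u=3/4·(-4.893315)+0·(-10.515063)+3/2·(-8.176823)≈-15.935222; next y=-1/10·3.893315+1/4·(-15.935222)≈-4.373137

0 -2 -4.500 0.000
1 -2 1.031 -1.125
2 -2 -4.021 0.370
3 -2 1.400 -1.042
4 -2 -4.086 0.454
5 3 12.832 -1.067
6 -1 -15.808 3.315
7 -1 13.860 -4.284
8 -1 -15.935 3.893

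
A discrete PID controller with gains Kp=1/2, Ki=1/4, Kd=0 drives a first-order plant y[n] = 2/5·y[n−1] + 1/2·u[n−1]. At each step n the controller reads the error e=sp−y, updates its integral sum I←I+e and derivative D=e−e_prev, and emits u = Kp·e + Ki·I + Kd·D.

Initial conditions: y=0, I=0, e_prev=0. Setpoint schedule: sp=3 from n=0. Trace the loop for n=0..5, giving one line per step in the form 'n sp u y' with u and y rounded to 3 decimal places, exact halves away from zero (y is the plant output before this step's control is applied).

0 3 2.250 0.000
1 3 2.156 1.125
2 3 2.323 1.528
3 3 2.507 1.773
4 3 2.672 1.963
5 3 2.812 2.121

(exact arithmetic carried between steps; '≈' marks a value shown rounded to 6 d.p. or computed from one; I and e_prev carry over from the previous line; the table rounds u and y to 3 d.p., halves away from zero)
n=0: y=0, sp=3, e=sp−y=3; I=3, D=e−e_prev=3; u=1/2·3+1/4·3+0·3=2.25; next y=2/5·0+1/2·2.25=1.125
n=1: y=1.125, sp=3, e=sp−y=1.875; I=4.875, D=e−e_prev=-1.125; u=1/2·1.875+1/4·4.875+0·(-1.125)=2.15625; next y=2/5·1.125+1/2·2.15625=1.528125
n=2: y=1.528125, sp=3, e=sp−y=1.471875; I=6.346875, D=e−e_prev=-0.403125; u=1/2·1.471875+1/4·6.346875+0·(-0.403125)≈2.322656; next y=2/5·1.528125+1/2·2.322656≈1.772578
n=3: y≈1.772578, sp=3, e=sp−y≈1.227422; I≈7.574297, D=e−e_prev≈-0.244453; u=1/2·1.227422+1/4·7.574297+0·(-0.244453)≈2.507285; next y=2/5·1.772578+1/2·2.507285≈1.962674
n=4: y≈1.962674, sp=3, e=sp−y≈1.037326; I≈8.611623, D=e−e_prev≈-0.190096; u=1/2·1.037326+1/4·8.611623+0·(-0.190096)≈2.671569; next y=2/5·1.962674+1/2·2.671569≈2.120854
n=5: y≈2.120854, sp=3, e=sp−y≈0.879146; I≈9.490769, D=e−e_prev≈-0.158180; u=1/2·0.879146+1/4·9.490769+0·(-0.158180)≈2.812265; next y=2/5·2.120854+1/2·2.812265≈2.254474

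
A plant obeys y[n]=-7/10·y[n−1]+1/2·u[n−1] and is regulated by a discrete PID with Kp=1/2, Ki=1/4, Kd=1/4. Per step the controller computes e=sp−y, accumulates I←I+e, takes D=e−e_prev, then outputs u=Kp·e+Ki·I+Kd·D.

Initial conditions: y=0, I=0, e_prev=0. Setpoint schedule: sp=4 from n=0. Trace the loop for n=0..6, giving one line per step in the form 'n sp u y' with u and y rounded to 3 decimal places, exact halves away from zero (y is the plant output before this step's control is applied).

(exact arithmetic carried between steps; '≈' marks a value shown rounded to 6 d.p. or computed from one; I and e_prev carry over from the previous line; the table rounds u and y to 3 d.p., halves away from zero)
n=0: y=0, sp=4, e=sp−y=4; I=4, D=e−e_prev=4; u=1/2·4+1/4·4+1/4·4=4; next y=-7/10·0+1/2·4=2
n=1: y=2, sp=4, e=sp−y=2; I=6, D=e−e_prev=-2; u=1/2·2+1/4·6+1/4·(-2)=2; next y=-7/10·2+1/2·2=-0.4
n=2: y=-0.4, sp=4, e=sp−y=4.4; I=10.4, D=e−e_prev=2.4; u=1/2·4.4+1/4·10.4+1/4·2.4=5.4; next y=-7/10·(-0.4)+1/2·5.4=2.98
n=3: y=2.98, sp=4, e=sp−y=1.02; I=11.42, D=e−e_prev=-3.38; u=1/2·1.02+1/4·11.42+1/4·(-3.38)=2.52; next y=-7/10·2.98+1/2·2.52=-0.826
n=4: y=-0.826, sp=4, e=sp−y=4.826; I=16.246, D=e−e_prev=3.806; u=1/2·4.826+1/4·16.246+1/4·3.806=7.426; next y=-7/10·(-0.826)+1/2·7.426=4.2912
n=5: y=4.2912, sp=4, e=sp−y=-0.2912; I=15.9548, D=e−e_prev=-5.1172; u=1/2·(-0.2912)+1/4·15.9548+1/4·(-5.1172)=2.5638; next y=-7/10·4.2912+1/2·2.5638=-1.72194
n=6: y=-1.72194, sp=4, e=sp−y=5.72194; I=21.67674, D=e−e_prev=6.01314; u=1/2·5.72194+1/4·21.67674+1/4·6.01314=9.78344; next y=-7/10·(-1.72194)+1/2·9.78344=6.097078

0 4 4.000 0.000
1 4 2.000 2.000
2 4 5.400 -0.400
3 4 2.520 2.980
4 4 7.426 -0.826
5 4 2.564 4.291
6 4 9.783 -1.722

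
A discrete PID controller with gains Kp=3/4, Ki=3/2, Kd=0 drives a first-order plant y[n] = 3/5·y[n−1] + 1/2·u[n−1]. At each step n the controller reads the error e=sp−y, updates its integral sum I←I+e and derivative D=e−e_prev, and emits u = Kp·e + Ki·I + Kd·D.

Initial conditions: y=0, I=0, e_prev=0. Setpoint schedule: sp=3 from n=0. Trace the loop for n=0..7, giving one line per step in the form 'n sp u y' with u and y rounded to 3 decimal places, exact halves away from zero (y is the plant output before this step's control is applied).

0 3 6.750 0.000
1 3 3.656 3.375
2 3 2.018 3.853
3 3 1.936 3.321
4 3 2.265 2.960
5 3 2.441 2.909
6 3 2.450 2.966
7 3 2.414 3.004

(exact arithmetic carried between steps; '≈' marks a value shown rounded to 6 d.p. or computed from one; I and e_prev carry over from the previous line; the table rounds u and y to 3 d.p., halves away from zero)
n=0: y=0, sp=3, e=sp−y=3; I=3, D=e−e_prev=3; u=3/4·3+3/2·3+0·3=6.75; next y=3/5·0+1/2·6.75=3.375
n=1: y=3.375, sp=3, e=sp−y=-0.375; I=2.625, D=e−e_prev=-3.375; u=3/4·(-0.375)+3/2·2.625+0·(-3.375)=3.65625; next y=3/5·3.375+1/2·3.65625=3.853125
n=2: y=3.853125, sp=3, e=sp−y=-0.853125; I=1.771875, D=e−e_prev=-0.478125; u=3/4·(-0.853125)+3/2·1.771875+0·(-0.478125)≈2.017969; next y=3/5·3.853125+1/2·2.017969≈3.320859
n=3: y≈3.320859, sp=3, e=sp−y≈-0.320859; I≈1.451016, D=e−e_prev≈0.532266; u=3/4·(-0.320859)+3/2·1.451016+0·0.532266≈1.935879; next y=3/5·3.320859+1/2·1.935879≈2.960455
n=4: y≈2.960455, sp=3, e=sp−y≈0.039545; I≈1.490561, D=e−e_prev≈0.360404; u=3/4·0.039545+3/2·1.490561+0·0.360404≈2.265500; next y=3/5·2.960455+1/2·2.265500≈2.909023
n=5: y≈2.909023, sp=3, e=sp−y≈0.090977; I≈1.581538, D=e−e_prev≈0.051432; u=3/4·0.090977+3/2·1.581538+0·0.051432≈2.440540; next y=3/5·2.909023+1/2·2.440540≈2.965683
n=6: y≈2.965683, sp=3, e=sp−y≈0.034317; I≈1.615854, D=e−e_prev≈-0.056661; u=3/4·0.034317+3/2·1.615854+0·(-0.056661)≈2.449519; next y=3/5·2.965683+1/2·2.449519≈3.004170
n=7: y≈3.004170, sp=3, e=sp−y≈-0.004170; I≈1.611685, D=e−e_prev≈-0.038486; u=3/4·(-0.004170)+3/2·1.611685+0·(-0.038486)≈2.414400; next y=3/5·3.004170+1/2·2.414400≈3.009702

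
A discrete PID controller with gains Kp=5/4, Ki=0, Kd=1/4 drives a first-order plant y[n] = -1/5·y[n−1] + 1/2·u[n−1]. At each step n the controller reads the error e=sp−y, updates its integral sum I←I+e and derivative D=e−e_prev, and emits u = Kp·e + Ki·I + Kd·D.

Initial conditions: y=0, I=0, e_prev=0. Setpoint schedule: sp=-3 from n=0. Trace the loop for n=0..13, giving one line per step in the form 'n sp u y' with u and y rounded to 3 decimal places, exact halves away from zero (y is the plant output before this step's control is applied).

0 -3 -4.500 0.000
1 -3 -0.375 -2.250
2 -3 -4.706 0.263
3 -3 -0.076 -2.406
4 -3 -5.016 0.443
5 -3 0.256 -2.597
6 -3 -5.370 0.647
7 -3 0.634 -2.814
8 -3 -5.773 0.880
9 -3 1.064 -3.062
10 -3 -6.232 1.144
11 -3 1.553 -3.345
12 -3 -6.755 1.446
13 -3 2.111 -3.667

(exact arithmetic carried between steps; '≈' marks a value shown rounded to 6 d.p. or computed from one; I and e_prev carry over from the previous line; the table rounds u and y to 3 d.p., halves away from zero)
n=0: y=0, sp=-3, e=sp−y=-3; I=-3, D=e−e_prev=-3; u=5/4·(-3)+0·(-3)+1/4·(-3)=-4.5; next y=-1/5·0+1/2·(-4.5)=-2.25
n=1: y=-2.25, sp=-3, e=sp−y=-0.75; I=-3.75, D=e−e_prev=2.25; u=5/4·(-0.75)+0·(-3.75)+1/4·2.25=-0.375; next y=-1/5·(-2.25)+1/2·(-0.375)=0.2625
n=2: y=0.2625, sp=-3, e=sp−y=-3.2625; I=-7.0125, D=e−e_prev=-2.5125; u=5/4·(-3.2625)+0·(-7.0125)+1/4·(-2.5125)=-4.70625; next y=-1/5·0.2625+1/2·(-4.70625)=-2.405625
n=3: y=-2.405625, sp=-3, e=sp−y=-0.594375; I=-7.606875, D=e−e_prev=2.668125; u=5/4·(-0.594375)+0·(-7.606875)+1/4·2.668125≈-0.075938; next y=-1/5·(-2.405625)+1/2·(-0.075938)≈0.443156
n=4: y≈0.443156, sp=-3, e=sp−y≈-3.443156; I≈-11.050031, D=e−e_prev≈-2.848781; u=5/4·(-3.443156)+0·(-11.050031)+1/4·(-2.848781)≈-5.016141; next y=-1/5·0.443156+1/2·(-5.016141)≈-2.596702
n=5: y≈-2.596702, sp=-3, e=sp−y≈-0.403298; I≈-11.453330, D=e−e_prev≈3.039858; u=5/4·(-0.403298)+0·(-11.453330)+1/4·3.039858≈0.255841; next y=-1/5·(-2.596702)+1/2·0.255841≈0.647261
n=6: y≈0.647261, sp=-3, e=sp−y≈-3.647261; I≈-15.100591, D=e−e_prev≈-3.243963; u=5/4·(-3.647261)+0·(-15.100591)+1/4·(-3.243963)≈-5.370067; next y=-1/5·0.647261+1/2·(-5.370067)≈-2.814486
n=7: y≈-2.814486, sp=-3, e=sp−y≈-0.185514; I≈-15.286105, D=e−e_prev≈3.461747; u=5/4·(-0.185514)+0·(-15.286105)+1/4·3.461747≈0.633544; next y=-1/5·(-2.814486)+1/2·0.633544≈0.879669
n=8: y≈0.879669, sp=-3, e=sp−y≈-3.879669; I≈-19.165774, D=e−e_prev≈-3.694155; u=5/4·(-3.879669)+0·(-19.165774)+1/4·(-3.694155)≈-5.773125; next y=-1/5·0.879669+1/2·(-5.773125)≈-3.062496
n=9: y≈-3.062496, sp=-3, e=sp−y≈0.062496; I≈-19.103278, D=e−e_prev≈3.942165; u=5/4·0.062496+0·(-19.103278)+1/4·3.942165≈1.063662; next y=-1/5·(-3.062496)+1/2·1.063662≈1.144330
n=10: y≈1.144330, sp=-3, e=sp−y≈-4.144330; I≈-23.247608, D=e−e_prev≈-4.206826; u=5/4·(-4.144330)+0·(-23.247608)+1/4·(-4.206826)≈-6.232119; next y=-1/5·1.144330+1/2·(-6.232119)≈-3.344926
n=11: y≈-3.344926, sp=-3, e=sp−y≈0.344926; I≈-22.902682, D=e−e_prev≈4.489256; u=5/4·0.344926+0·(-22.902682)+1/4·4.489256≈1.553471; next y=-1/5·(-3.344926)+1/2·1.553471≈1.445721
n=12: y≈1.445721, sp=-3, e=sp−y≈-4.445721; I≈-27.348403, D=e−e_prev≈-4.790646; u=5/4·(-4.445721)+0·(-27.348403)+1/4·(-4.790646)≈-6.754812; next y=-1/5·1.445721+1/2·(-6.754812)≈-3.666550
n=13: y≈-3.666550, sp=-3, e=sp−y≈0.666550; I≈-26.681853, D=e−e_prev≈5.112271; u=5/4·0.666550+0·(-26.681853)+1/4·5.112271≈2.111256; next y=-1/5·(-3.666550)+1/2·2.111256≈1.788938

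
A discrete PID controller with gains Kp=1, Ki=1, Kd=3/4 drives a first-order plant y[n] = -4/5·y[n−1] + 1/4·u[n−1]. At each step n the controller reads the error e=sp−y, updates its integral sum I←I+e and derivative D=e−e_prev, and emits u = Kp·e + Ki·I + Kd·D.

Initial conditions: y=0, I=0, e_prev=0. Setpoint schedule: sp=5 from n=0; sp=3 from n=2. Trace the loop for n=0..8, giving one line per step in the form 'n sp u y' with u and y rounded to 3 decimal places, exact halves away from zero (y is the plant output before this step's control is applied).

0 5 13.750 0.000
1 5 5.547 3.438
2 3 17.390 -1.363
3 3 0.949 5.438
4 3 29.878 -4.113
5 3 -11.074 10.760
6 3 53.196 -11.377
7 3 -41.916 22.400
8 3 103.715 -28.399

(exact arithmetic carried between steps; '≈' marks a value shown rounded to 6 d.p. or computed from one; I and e_prev carry over from the previous line; the table rounds u and y to 3 d.p., halves away from zero)
n=0: y=0, sp=5, e=sp−y=5; I=5, D=e−e_prev=5; u=1·5+1·5+3/4·5=13.75; next y=-4/5·0+1/4·13.75=3.4375
n=1: y=3.4375, sp=5, e=sp−y=1.5625; I=6.5625, D=e−e_prev=-3.4375; u=1·1.5625+1·6.5625+3/4·(-3.4375)=5.546875; next y=-4/5·3.4375+1/4·5.546875≈-1.363281
n=2: y≈-1.363281, sp=3, e=sp−y≈4.363281; I≈10.925781, D=e−e_prev≈2.800781; u=1·4.363281+1·10.925781+3/4·2.800781≈17.389648; next y=-4/5·(-1.363281)+1/4·17.389648≈5.438037
n=3: y≈5.438037, sp=3, e=sp−y≈-2.438037; I≈8.487744, D=e−e_prev≈-6.801318; u=1·(-2.438037)+1·8.487744+3/4·(-6.801318)≈0.948718; next y=-4/5·5.438037+1/4·0.948718≈-4.113250
n=4: y≈-4.113250, sp=3, e=sp−y≈7.113250; I≈15.600994, D=e−e_prev≈9.551287; u=1·7.113250+1·15.600994+3/4·9.551287≈29.877710; next y=-4/5·(-4.113250)+1/4·29.877710≈10.760028
n=5: y≈10.760028, sp=3, e=sp−y≈-7.760028; I≈7.840967, D=e−e_prev≈-14.873278; u=1·(-7.760028)+1·7.840967+3/4·(-14.873278)≈-11.074019; next y=-4/5·10.760028+1/4·(-11.074019)≈-11.376527
n=6: y≈-11.376527, sp=3, e=sp−y≈14.376527; I≈22.217494, D=e−e_prev≈22.136554; u=1·14.376527+1·22.217494+3/4·22.136554≈53.196436; next y=-4/5·(-11.376527)+1/4·53.196436≈22.400330
n=7: y≈22.400330, sp=3, e=sp−y≈-19.400330; I≈2.817163, D=e−e_prev≈-33.776857; u=1·(-19.400330)+1·2.817163+3/4·(-33.776857)≈-41.915810; next y=-4/5·22.400330+1/4·(-41.915810)≈-28.399217
n=8: y≈-28.399217, sp=3, e=sp−y≈31.399217; I≈34.216380, D=e−e_prev≈50.799547; u=1·31.399217+1·34.216380+3/4·50.799547≈103.715258; next y=-4/5·(-28.399217)+1/4·103.715258≈48.648188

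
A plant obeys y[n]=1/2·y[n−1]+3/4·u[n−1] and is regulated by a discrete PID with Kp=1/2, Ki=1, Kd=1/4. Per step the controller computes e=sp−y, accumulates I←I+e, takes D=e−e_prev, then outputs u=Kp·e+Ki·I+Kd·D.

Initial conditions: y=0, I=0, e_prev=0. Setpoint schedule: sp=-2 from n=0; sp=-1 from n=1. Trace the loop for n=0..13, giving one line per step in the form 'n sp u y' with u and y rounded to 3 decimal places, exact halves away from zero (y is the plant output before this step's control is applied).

(exact arithmetic carried between steps; '≈' marks a value shown rounded to 6 d.p. or computed from one; I and e_prev carry over from the previous line; the table rounds u and y to 3 d.p., halves away from zero)
n=0: y=0, sp=-2, e=sp−y=-2; I=-2, D=e−e_prev=-2; u=1/2·(-2)+1·(-2)+1/4·(-2)=-3.5; next y=1/2·0+3/4·(-3.5)=-2.625
n=1: y=-2.625, sp=-1, e=sp−y=1.625; I=-0.375, D=e−e_prev=3.625; u=1/2·1.625+1·(-0.375)+1/4·3.625=1.34375; next y=1/2·(-2.625)+3/4·1.34375≈-0.304688
n=2: y≈-0.304688, sp=-1, e=sp−y≈-0.695313; I≈-1.070313, D=e−e_prev≈-2.320313; u=1/2·(-0.695313)+1·(-1.070313)+1/4·(-2.320313)≈-1.998047; next y=1/2·(-0.304688)+3/4·(-1.998047)≈-1.650879
n=3: y≈-1.650879, sp=-1, e=sp−y≈0.650879; I≈-0.419434, D=e−e_prev≈1.346191; u=1/2·0.650879+1·(-0.419434)+1/4·1.346191≈0.242554; next y=1/2·(-1.650879)+3/4·0.242554≈-0.643524
n=4: y≈-0.643524, sp=-1, e=sp−y≈-0.356476; I≈-0.775909, D=e−e_prev≈-1.007355; u=1/2·(-0.356476)+1·(-0.775909)+1/4·(-1.007355)≈-1.205986; next y=1/2·(-0.643524)+3/4·(-1.205986)≈-1.226252
n=5: y≈-1.226252, sp=-1, e=sp−y≈0.226252; I≈-0.549658, D=e−e_prev≈0.582727; u=1/2·0.226252+1·(-0.549658)+1/4·0.582727≈-0.290850; next y=1/2·(-1.226252)+3/4·(-0.290850)≈-0.831263
n=6: y≈-0.831263, sp=-1, e=sp−y≈-0.168737; I≈-0.718394, D=e−e_prev≈-0.394988; u=1/2·(-0.168737)+1·(-0.718394)+1/4·(-0.394988)≈-0.901510; next y=1/2·(-0.831263)+3/4·(-0.901510)≈-1.091764
n=7: y≈-1.091764, sp=-1, e=sp−y≈0.091764; I≈-0.626630, D=e−e_prev≈0.260501; u=1/2·0.091764+1·(-0.626630)+1/4·0.260501≈-0.515623; next y=1/2·(-1.091764)+3/4·(-0.515623)≈-0.932599
n=8: y≈-0.932599, sp=-1, e=sp−y≈-0.067401; I≈-0.694031, D=e−e_prev≈-0.159165; u=1/2·(-0.067401)+1·(-0.694031)+1/4·(-0.159165)≈-0.767522; next y=1/2·(-0.932599)+3/4·(-0.767522)≈-1.041942
n=9: y≈-1.041942, sp=-1, e=sp−y≈0.041942; I≈-0.652089, D=e−e_prev≈0.109342; u=1/2·0.041942+1·(-0.652089)+1/4·0.109342≈-0.603783; next y=1/2·(-1.041942)+3/4·(-0.603783)≈-0.973808
n=10: y≈-0.973808, sp=-1, e=sp−y≈-0.026192; I≈-0.678281, D=e−e_prev≈-0.068133; u=1/2·(-0.026192)+1·(-0.678281)+1/4·(-0.068133)≈-0.708411; next y=1/2·(-0.973808)+3/4·(-0.708411)≈-1.018212
n=11: y≈-1.018212, sp=-1, e=sp−y≈0.018212; I≈-0.660069, D=e−e_prev≈0.044404; u=1/2·0.018212+1·(-0.660069)+1/4·0.044404≈-0.639862; next y=1/2·(-1.018212)+3/4·(-0.639862)≈-0.989003
n=12: y≈-0.989003, sp=-1, e=sp−y≈-0.010997; I≈-0.671067, D=e−e_prev≈-0.029209; u=1/2·(-0.010997)+1·(-0.671067)+1/4·(-0.029209)≈-0.683867; next y=1/2·(-0.989003)+3/4·(-0.683867)≈-1.007402
n=13: y≈-1.007402, sp=-1, e=sp−y≈0.007402; I≈-0.663665, D=e−e_prev≈0.018399; u=1/2·0.007402+1·(-0.663665)+1/4·0.018399≈-0.655364; next y=1/2·(-1.007402)+3/4·(-0.655364)≈-0.995224

0 -2 -3.500 0.000
1 -1 1.344 -2.625
2 -1 -1.998 -0.305
3 -1 0.243 -1.651
4 -1 -1.206 -0.644
5 -1 -0.291 -1.226
6 -1 -0.902 -0.831
7 -1 -0.516 -1.092
8 -1 -0.768 -0.933
9 -1 -0.604 -1.042
10 -1 -0.708 -0.974
11 -1 -0.640 -1.018
12 -1 -0.684 -0.989
13 -1 -0.655 -1.007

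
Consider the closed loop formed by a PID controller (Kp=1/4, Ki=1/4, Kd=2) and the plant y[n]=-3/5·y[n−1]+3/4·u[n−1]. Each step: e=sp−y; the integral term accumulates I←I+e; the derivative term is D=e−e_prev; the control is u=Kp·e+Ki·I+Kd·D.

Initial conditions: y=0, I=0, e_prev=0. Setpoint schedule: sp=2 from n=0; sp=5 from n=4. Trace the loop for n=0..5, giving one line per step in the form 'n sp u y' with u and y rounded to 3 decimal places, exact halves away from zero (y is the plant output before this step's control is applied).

(exact arithmetic carried between steps; '≈' marks a value shown rounded to 6 d.p. or computed from one; I and e_prev carry over from the previous line; the table rounds u and y to 3 d.p., halves away from zero)
n=0: y=0, sp=2, e=sp−y=2; I=2, D=e−e_prev=2; u=1/4·2+1/4·2+2·2=5; next y=-3/5·0+3/4·5=3.75
n=1: y=3.75, sp=2, e=sp−y=-1.75; I=0.25, D=e−e_prev=-3.75; u=1/4·(-1.75)+1/4·0.25+2·(-3.75)=-7.875; next y=-3/5·3.75+3/4·(-7.875)=-8.15625
n=2: y=-8.15625, sp=2, e=sp−y=10.15625; I=10.40625, D=e−e_prev=11.90625; u=1/4·10.15625+1/4·10.40625+2·11.90625=28.953125; next y=-3/5·(-8.15625)+3/4·28.953125≈26.608594
n=3: y≈26.608594, sp=2, e=sp−y≈-24.608594; I≈-14.202344, D=e−e_prev≈-34.764844; u=1/4·(-24.608594)+1/4·(-14.202344)+2·(-34.764844)≈-79.232422; next y=-3/5·26.608594+3/4·(-79.232422)≈-75.389473
n=4: y≈-75.389473, sp=5, e=sp−y≈80.389473; I≈66.187129, D=e−e_prev≈104.998066; u=1/4·80.389473+1/4·66.187129+2·104.998066≈246.640283; next y=-3/5·(-75.389473)+3/4·246.640283≈230.213896
n=5: y≈230.213896, sp=5, e=sp−y≈-225.213896; I≈-159.026767, D=e−e_prev≈-305.603369; u=1/4·(-225.213896)+1/4·(-159.026767)+2·(-305.603369)≈-707.266903; next y=-3/5·230.213896+3/4·(-707.266903)≈-668.578515

0 2 5.000 0.000
1 2 -7.875 3.750
2 2 28.953 -8.156
3 2 -79.232 26.609
4 5 246.640 -75.389
5 5 -707.267 230.214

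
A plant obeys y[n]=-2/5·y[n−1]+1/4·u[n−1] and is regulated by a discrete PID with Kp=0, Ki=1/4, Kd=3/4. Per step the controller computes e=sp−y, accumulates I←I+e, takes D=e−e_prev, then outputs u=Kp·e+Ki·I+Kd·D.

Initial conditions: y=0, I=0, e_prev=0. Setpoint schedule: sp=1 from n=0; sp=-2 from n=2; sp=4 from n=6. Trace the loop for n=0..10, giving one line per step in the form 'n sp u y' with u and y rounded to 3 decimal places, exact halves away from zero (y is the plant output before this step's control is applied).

(exact arithmetic carried between steps; '≈' marks a value shown rounded to 6 d.p. or computed from one; I and e_prev carry over from the previous line; the table rounds u and y to 3 d.p., halves away from zero)
n=0: y=0, sp=1, e=sp−y=1; I=1, D=e−e_prev=1; u=0·1+1/4·1+3/4·1=1; next y=-2/5·0+1/4·1=0.25
n=1: y=0.25, sp=1, e=sp−y=0.75; I=1.75, D=e−e_prev=-0.25; u=0·0.75+1/4·1.75+3/4·(-0.25)=0.25; next y=-2/5·0.25+1/4·0.25=-0.0375
n=2: y=-0.0375, sp=-2, e=sp−y=-1.9625; I=-0.2125, D=e−e_prev=-2.7125; u=0·(-1.9625)+1/4·(-0.2125)+3/4·(-2.7125)=-2.0875; next y=-2/5·(-0.0375)+1/4·(-2.0875)=-0.506875
n=3: y=-0.506875, sp=-2, e=sp−y=-1.493125; I=-1.705625, D=e−e_prev=0.469375; u=0·(-1.493125)+1/4·(-1.705625)+3/4·0.469375=-0.074375; next y=-2/5·(-0.506875)+1/4·(-0.074375)≈0.184156
n=4: y≈0.184156, sp=-2, e=sp−y≈-2.184156; I≈-3.889781, D=e−e_prev≈-0.691031; u=0·(-2.184156)+1/4·(-3.889781)+3/4·(-0.691031)≈-1.490719; next y=-2/5·0.184156+1/4·(-1.490719)≈-0.446342
n=5: y≈-0.446342, sp=-2, e=sp−y≈-1.553658; I≈-5.443439, D=e−e_prev≈0.630498; u=0·(-1.553658)+1/4·(-5.443439)+3/4·0.630498≈-0.887986; next y=-2/5·(-0.446342)+1/4·(-0.887986)≈-0.043460
n=6: y≈-0.043460, sp=4, e=sp−y≈4.043460; I≈-1.399979, D=e−e_prev≈5.597117; u=0·4.043460+1/4·(-1.399979)+3/4·5.597117≈3.847843; next y=-2/5·(-0.043460)+1/4·3.847843≈0.979345
n=7: y≈0.979345, sp=4, e=sp−y≈3.020655; I≈1.620676, D=e−e_prev≈-1.022804; u=0·3.020655+1/4·1.620676+3/4·(-1.022804)≈-0.361934; next y=-2/5·0.979345+1/4·(-0.361934)≈-0.482221
n=8: y≈-0.482221, sp=4, e=sp−y≈4.482221; I≈6.102897, D=e−e_prev≈1.461566; u=0·4.482221+1/4·6.102897+3/4·1.461566≈2.621899; next y=-2/5·(-0.482221)+1/4·2.621899≈0.848363
n=9: y≈0.848363, sp=4, e=sp−y≈3.151637; I≈9.254534, D=e−e_prev≈-1.330585; u=0·3.151637+1/4·9.254534+3/4·(-1.330585)≈1.315695; next y=-2/5·0.848363+1/4·1.315695≈-0.010422
n=10: y≈-0.010422, sp=4, e=sp−y≈4.010422; I≈13.264956, D=e−e_prev≈0.858785; u=0·4.010422+1/4·13.264956+3/4·0.858785≈3.960328; next y=-2/5·(-0.010422)+1/4·3.960328≈0.994251

0 1 1.000 0.000
1 1 0.250 0.250
2 -2 -2.088 -0.038
3 -2 -0.074 -0.507
4 -2 -1.491 0.184
5 -2 -0.888 -0.446
6 4 3.848 -0.043
7 4 -0.362 0.979
8 4 2.622 -0.482
9 4 1.316 0.848
10 4 3.960 -0.010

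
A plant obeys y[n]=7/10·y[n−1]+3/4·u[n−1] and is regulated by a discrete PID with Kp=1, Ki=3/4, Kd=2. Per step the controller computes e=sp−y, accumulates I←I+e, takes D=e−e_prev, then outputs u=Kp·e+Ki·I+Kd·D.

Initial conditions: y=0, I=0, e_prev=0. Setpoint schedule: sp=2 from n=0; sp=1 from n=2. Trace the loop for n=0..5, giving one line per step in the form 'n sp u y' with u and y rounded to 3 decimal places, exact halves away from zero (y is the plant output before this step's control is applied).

(exact arithmetic carried between steps; '≈' marks a value shown rounded to 6 d.p. or computed from one; I and e_prev carry over from the previous line; the table rounds u and y to 3 d.p., halves away from zero)
n=0: y=0, sp=2, e=sp−y=2; I=2, D=e−e_prev=2; u=1·2+3/4·2+2·2=7.5; next y=7/10·0+3/4·7.5=5.625
n=1: y=5.625, sp=2, e=sp−y=-3.625; I=-1.625, D=e−e_prev=-5.625; u=1·(-3.625)+3/4·(-1.625)+2·(-5.625)=-16.09375; next y=7/10·5.625+3/4·(-16.09375)≈-8.132813
n=2: y≈-8.132813, sp=1, e=sp−y≈9.132813; I≈7.507813, D=e−e_prev≈12.757813; u=1·9.132813+3/4·7.507813+2·12.757813≈40.279297; next y=7/10·(-8.132813)+3/4·40.279297≈24.516504
n=3: y≈24.516504, sp=1, e=sp−y≈-23.516504; I≈-16.008691, D=e−e_prev≈-32.649316; u=1·(-23.516504)+3/4·(-16.008691)+2·(-32.649316)≈-100.821655; next y=7/10·24.516504+3/4·(-100.821655)≈-58.454689
n=4: y≈-58.454689, sp=1, e=sp−y≈59.454689; I≈43.445997, D=e−e_prev≈82.971193; u=1·59.454689+3/4·43.445997+2·82.971193≈257.981572; next y=7/10·(-58.454689)+3/4·257.981572≈152.567897
n=5: y≈152.567897, sp=1, e=sp−y≈-151.567897; I≈-108.121900, D=e−e_prev≈-211.022586; u=1·(-151.567897)+3/4·(-108.121900)+2·(-211.022586)≈-654.704493; next y=7/10·152.567897+3/4·(-654.704493)≈-384.230842

0 2 7.500 0.000
1 2 -16.094 5.625
2 1 40.279 -8.133
3 1 -100.822 24.517
4 1 257.982 -58.455
5 1 -654.704 152.568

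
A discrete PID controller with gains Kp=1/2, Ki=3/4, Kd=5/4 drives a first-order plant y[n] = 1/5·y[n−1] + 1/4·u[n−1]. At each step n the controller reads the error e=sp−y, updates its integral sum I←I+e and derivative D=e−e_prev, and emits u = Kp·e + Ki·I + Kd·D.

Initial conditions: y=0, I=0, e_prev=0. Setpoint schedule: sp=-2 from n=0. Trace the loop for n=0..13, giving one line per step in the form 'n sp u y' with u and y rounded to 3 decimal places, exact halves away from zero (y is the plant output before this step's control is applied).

0 -2 -5.000 0.000
1 -2 -0.875 -1.250
2 -2 -4.953 -0.469
3 -2 -2.967 -1.332
4 -2 -5.357 -1.008
5 -2 -4.364 -1.541
6 -2 -5.728 -1.399
7 -2 -5.220 -1.712
8 -2 -5.988 -1.647
9 -2 -5.724 -1.827
10 -2 -6.154 -1.796
11 -2 -6.015 -1.898
12 -2 -6.255 -1.883
13 -2 -6.182 -1.940

(exact arithmetic carried between steps; '≈' marks a value shown rounded to 6 d.p. or computed from one; I and e_prev carry over from the previous line; the table rounds u and y to 3 d.p., halves away from zero)
n=0: y=0, sp=-2, e=sp−y=-2; I=-2, D=e−e_prev=-2; u=1/2·(-2)+3/4·(-2)+5/4·(-2)=-5; next y=1/5·0+1/4·(-5)=-1.25
n=1: y=-1.25, sp=-2, e=sp−y=-0.75; I=-2.75, D=e−e_prev=1.25; u=1/2·(-0.75)+3/4·(-2.75)+5/4·1.25=-0.875; next y=1/5·(-1.25)+1/4·(-0.875)=-0.46875
n=2: y=-0.46875, sp=-2, e=sp−y=-1.53125; I=-4.28125, D=e−e_prev=-0.78125; u=1/2·(-1.53125)+3/4·(-4.28125)+5/4·(-0.78125)=-4.953125; next y=1/5·(-0.46875)+1/4·(-4.953125)≈-1.332031
n=3: y≈-1.332031, sp=-2, e=sp−y≈-0.667969; I≈-4.949219, D=e−e_prev≈0.863281; u=1/2·(-0.667969)+3/4·(-4.949219)+5/4·0.863281≈-2.966797; next y=1/5·(-1.332031)+1/4·(-2.966797)≈-1.008105
n=4: y≈-1.008105, sp=-2, e=sp−y≈-0.991895; I≈-5.941113, D=e−e_prev≈-0.323926; u=1/2·(-0.991895)+3/4·(-5.941113)+5/4·(-0.323926)≈-5.356689; next y=1/5·(-1.008105)+1/4·(-5.356689)≈-1.540793
n=5: y≈-1.540793, sp=-2, e=sp−y≈-0.459207; I≈-6.400320, D=e−e_prev≈0.532688; u=1/2·(-0.459207)+3/4·(-6.400320)+5/4·0.532688≈-4.363983; next y=1/5·(-1.540793)+1/4·(-4.363983)≈-1.399154
n=6: y≈-1.399154, sp=-2, e=sp−y≈-0.600846; I≈-7.001165, D=e−e_prev≈-0.141639; u=1/2·(-0.600846)+3/4·(-7.001165)+5/4·(-0.141639)≈-5.728345; next y=1/5·(-1.399154)+1/4·(-5.728345)≈-1.711917
n=7: y≈-1.711917, sp=-2, e=sp−y≈-0.288083; I≈-7.289248, D=e−e_prev≈0.312763; u=1/2·(-0.288083)+3/4·(-7.289248)+5/4·0.312763≈-5.220024; next y=1/5·(-1.711917)+1/4·(-5.220024)≈-1.647389
n=8: y≈-1.647389, sp=-2, e=sp−y≈-0.352611; I≈-7.641859, D=e−e_prev≈-0.064528; u=1/2·(-0.352611)+3/4·(-7.641859)+5/4·(-0.064528)≈-5.988359; next y=1/5·(-1.647389)+1/4·(-5.988359)≈-1.826568
n=9: y≈-1.826568, sp=-2, e=sp−y≈-0.173432; I≈-7.815291, D=e−e_prev≈0.179178; u=1/2·(-0.173432)+3/4·(-7.815291)+5/4·0.179178≈-5.724212; next y=1/5·(-1.826568)+1/4·(-5.724212)≈-1.796366
n=10: y≈-1.796366, sp=-2, e=sp−y≈-0.203634; I≈-8.018925, D=e−e_prev≈-0.030201; u=1/2·(-0.203634)+3/4·(-8.018925)+5/4·(-0.030201)≈-6.153762; next y=1/5·(-1.796366)+1/4·(-6.153762)≈-1.897714
n=11: y≈-1.897714, sp=-2, e=sp−y≈-0.102286; I≈-8.121211, D=e−e_prev≈0.101347; u=1/2·(-0.102286)+3/4·(-8.121211)+5/4·0.101347≈-6.015367; next y=1/5·(-1.897714)+1/4·(-6.015367)≈-1.883385
n=12: y≈-1.883385, sp=-2, e=sp−y≈-0.116615; I≈-8.237826, D=e−e_prev≈-0.014329; u=1/2·(-0.116615)+3/4·(-8.237826)+5/4·(-0.014329)≈-6.254589; next y=1/5·(-1.883385)+1/4·(-6.254589)≈-1.940324
n=13: y≈-1.940324, sp=-2, e=sp−y≈-0.059676; I≈-8.297502, D=e−e_prev≈0.056940; u=1/2·(-0.059676)+3/4·(-8.297502)+5/4·0.056940≈-6.181790; next y=1/5·(-1.940324)+1/4·(-6.181790)≈-1.933512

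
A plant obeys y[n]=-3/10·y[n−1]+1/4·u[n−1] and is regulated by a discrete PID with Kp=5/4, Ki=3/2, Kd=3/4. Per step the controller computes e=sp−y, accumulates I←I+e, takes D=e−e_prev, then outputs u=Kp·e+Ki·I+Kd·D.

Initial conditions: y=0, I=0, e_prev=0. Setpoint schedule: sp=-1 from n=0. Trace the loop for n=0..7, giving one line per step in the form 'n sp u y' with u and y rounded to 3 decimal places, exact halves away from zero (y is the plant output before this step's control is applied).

0 -1 -3.500 0.000
1 -1 -1.188 -0.875
2 -1 -4.973 -0.034
3 -1 -1.596 -1.233
4 -1 -6.359 -0.029
5 -1 -1.481 -1.581
6 -1 -7.671 0.104
7 -1 -0.877 -1.949

(exact arithmetic carried between steps; '≈' marks a value shown rounded to 6 d.p. or computed from one; I and e_prev carry over from the previous line; the table rounds u and y to 3 d.p., halves away from zero)
n=0: y=0, sp=-1, e=sp−y=-1; I=-1, D=e−e_prev=-1; u=5/4·(-1)+3/2·(-1)+3/4·(-1)=-3.5; next y=-3/10·0+1/4·(-3.5)=-0.875
n=1: y=-0.875, sp=-1, e=sp−y=-0.125; I=-1.125, D=e−e_prev=0.875; u=5/4·(-0.125)+3/2·(-1.125)+3/4·0.875=-1.1875; next y=-3/10·(-0.875)+1/4·(-1.1875)=-0.034375
n=2: y=-0.034375, sp=-1, e=sp−y=-0.965625; I=-2.090625, D=e−e_prev=-0.840625; u=5/4·(-0.965625)+3/2·(-2.090625)+3/4·(-0.840625)≈-4.973438; next y=-3/10·(-0.034375)+1/4·(-4.973438)≈-1.233047
n=3: y≈-1.233047, sp=-1, e=sp−y≈0.233047; I≈-1.857578, D=e−e_prev≈1.198672; u=5/4·0.233047+3/2·(-1.857578)+3/4·1.198672≈-1.596055; next y=-3/10·(-1.233047)+1/4·(-1.596055)≈-0.029100
n=4: y≈-0.029100, sp=-1, e=sp−y≈-0.970900; I≈-2.828479, D=e−e_prev≈-1.203947; u=5/4·(-0.970900)+3/2·(-2.828479)+3/4·(-1.203947)≈-6.359304; next y=-3/10·(-0.029100)+1/4·(-6.359304)≈-1.581096
n=5: y≈-1.581096, sp=-1, e=sp−y≈0.581096; I≈-2.247382, D=e−e_prev≈1.551996; u=5/4·0.581096+3/2·(-2.247382)+3/4·1.551996≈-1.480706; next y=-3/10·(-1.581096)+1/4·(-1.480706)≈0.104152
n=6: y≈0.104152, sp=-1, e=sp−y≈-1.104152; I≈-3.351535, D=e−e_prev≈-1.685248; u=5/4·(-1.104152)+3/2·(-3.351535)+3/4·(-1.685248)≈-7.671429; next y=-3/10·0.104152+1/4·(-7.671429)≈-1.949103
n=7: y≈-1.949103, sp=-1, e=sp−y≈0.949103; I≈-2.402432, D=e−e_prev≈2.053255; u=5/4·0.949103+3/2·(-2.402432)+3/4·2.053255≈-0.877328; next y=-3/10·(-1.949103)+1/4·(-0.877328)≈0.365399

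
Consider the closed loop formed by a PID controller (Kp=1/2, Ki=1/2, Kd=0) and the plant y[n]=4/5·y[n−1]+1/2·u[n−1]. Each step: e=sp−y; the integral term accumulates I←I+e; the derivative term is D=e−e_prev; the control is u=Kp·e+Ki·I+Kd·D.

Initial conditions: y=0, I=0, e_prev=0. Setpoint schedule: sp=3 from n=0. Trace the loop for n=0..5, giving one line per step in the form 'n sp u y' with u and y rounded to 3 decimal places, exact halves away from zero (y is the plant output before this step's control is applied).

0 3 3.000 0.000
1 3 3.000 1.500
2 3 2.550 2.700
3 3 1.965 3.435
4 3 1.452 3.731
5 3 1.107 3.710

(exact arithmetic carried between steps; '≈' marks a value shown rounded to 6 d.p. or computed from one; I and e_prev carry over from the previous line; the table rounds u and y to 3 d.p., halves away from zero)
n=0: y=0, sp=3, e=sp−y=3; I=3, D=e−e_prev=3; u=1/2·3+1/2·3+0·3=3; next y=4/5·0+1/2·3=1.5
n=1: y=1.5, sp=3, e=sp−y=1.5; I=4.5, D=e−e_prev=-1.5; u=1/2·1.5+1/2·4.5+0·(-1.5)=3; next y=4/5·1.5+1/2·3=2.7
n=2: y=2.7, sp=3, e=sp−y=0.3; I=4.8, D=e−e_prev=-1.2; u=1/2·0.3+1/2·4.8+0·(-1.2)=2.55; next y=4/5·2.7+1/2·2.55=3.435
n=3: y=3.435, sp=3, e=sp−y=-0.435; I=4.365, D=e−e_prev=-0.735; u=1/2·(-0.435)+1/2·4.365+0·(-0.735)=1.965; next y=4/5·3.435+1/2·1.965=3.7305
n=4: y=3.7305, sp=3, e=sp−y=-0.7305; I=3.6345, D=e−e_prev=-0.2955; u=1/2·(-0.7305)+1/2·3.6345+0·(-0.2955)=1.452; next y=4/5·3.7305+1/2·1.452=3.7104
n=5: y=3.7104, sp=3, e=sp−y=-0.7104; I=2.9241, D=e−e_prev=0.0201; u=1/2·(-0.7104)+1/2·2.9241+0·0.0201=1.10685; next y=4/5·3.7104+1/2·1.10685=3.521745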